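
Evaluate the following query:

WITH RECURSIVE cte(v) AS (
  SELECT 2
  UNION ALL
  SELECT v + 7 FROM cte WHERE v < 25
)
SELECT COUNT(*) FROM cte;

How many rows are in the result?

5

Base: v=2.
Iteration 1: 2 < 25 holds -> v = 2 + 7 = 9.
Iteration 2: 9 < 25 holds -> v = 9 + 7 = 16.
Iteration 3: 16 < 25 holds -> v = 16 + 7 = 23.
Iteration 4: 23 < 25 holds -> v = 23 + 7 = 30.
Iteration 5: 30 < 25 fails; recursion stops.
Total rows emitted: 5.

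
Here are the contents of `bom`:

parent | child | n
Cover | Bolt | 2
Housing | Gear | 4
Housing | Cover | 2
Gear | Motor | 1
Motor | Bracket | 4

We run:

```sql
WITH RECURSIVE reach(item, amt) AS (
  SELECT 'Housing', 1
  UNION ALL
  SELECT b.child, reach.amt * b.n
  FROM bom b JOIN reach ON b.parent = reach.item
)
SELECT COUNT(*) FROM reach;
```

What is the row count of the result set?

6

Base: (Housing, amt=1).
Iteration 1: components of {Housing} -> Cover = 1*2 = 2, Gear = 1*4 = 4.
Iteration 2: components of {Cover,Gear} -> Bolt = 2*2 = 4, Motor = 4*1 = 4.
Iteration 3: components of {Bolt,Motor} -> Bracket = 4*4 = 16.
Iteration 4: no further components; recursion stops.
Total rows emitted: 6.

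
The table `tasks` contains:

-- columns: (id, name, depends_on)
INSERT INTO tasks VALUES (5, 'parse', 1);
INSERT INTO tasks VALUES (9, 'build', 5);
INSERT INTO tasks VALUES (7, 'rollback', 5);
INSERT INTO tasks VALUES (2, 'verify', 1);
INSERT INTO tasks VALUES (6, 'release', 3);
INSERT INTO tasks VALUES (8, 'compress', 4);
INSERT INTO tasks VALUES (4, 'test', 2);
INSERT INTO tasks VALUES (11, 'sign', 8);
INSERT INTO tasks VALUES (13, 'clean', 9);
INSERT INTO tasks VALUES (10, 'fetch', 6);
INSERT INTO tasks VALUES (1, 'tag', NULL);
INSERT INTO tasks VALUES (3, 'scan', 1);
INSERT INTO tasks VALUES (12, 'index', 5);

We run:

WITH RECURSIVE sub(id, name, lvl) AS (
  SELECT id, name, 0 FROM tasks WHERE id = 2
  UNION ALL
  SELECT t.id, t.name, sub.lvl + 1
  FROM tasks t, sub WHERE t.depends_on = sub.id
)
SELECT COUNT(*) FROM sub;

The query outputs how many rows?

4

Base: id=2 (verify) at lvl 0.
Iteration 1: rows with depends_on in {2} -> test (id 4, lvl 1).
Iteration 2: rows with depends_on in {4} -> compress (id 8, lvl 2).
Iteration 3: rows with depends_on in {8} -> sign (id 11, lvl 3).
Iteration 4: no rows with depends_on in {11}; recursion stops.
Total rows emitted: 4.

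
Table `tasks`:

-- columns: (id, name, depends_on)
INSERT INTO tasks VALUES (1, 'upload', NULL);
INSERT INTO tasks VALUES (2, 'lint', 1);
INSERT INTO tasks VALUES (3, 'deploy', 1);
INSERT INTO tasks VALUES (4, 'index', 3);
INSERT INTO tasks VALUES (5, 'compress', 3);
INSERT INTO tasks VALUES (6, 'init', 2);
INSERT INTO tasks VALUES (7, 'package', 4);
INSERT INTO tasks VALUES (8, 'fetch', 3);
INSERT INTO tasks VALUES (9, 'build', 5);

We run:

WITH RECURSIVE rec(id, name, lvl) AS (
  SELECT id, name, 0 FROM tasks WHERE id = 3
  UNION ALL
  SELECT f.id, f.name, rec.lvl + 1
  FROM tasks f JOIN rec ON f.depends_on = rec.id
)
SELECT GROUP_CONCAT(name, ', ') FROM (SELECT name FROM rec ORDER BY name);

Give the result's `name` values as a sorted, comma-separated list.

Base: id=3 (deploy) at lvl 0.
Iteration 1: rows with depends_on in {3} -> index (id 4, lvl 1), compress (id 5, lvl 1), fetch (id 8, lvl 1).
Iteration 2: rows with depends_on in {4,5,8} -> package (id 7, lvl 2), build (id 9, lvl 2).
Iteration 3: no rows with depends_on in {7,9}; recursion stops.

build, compress, deploy, fetch, index, package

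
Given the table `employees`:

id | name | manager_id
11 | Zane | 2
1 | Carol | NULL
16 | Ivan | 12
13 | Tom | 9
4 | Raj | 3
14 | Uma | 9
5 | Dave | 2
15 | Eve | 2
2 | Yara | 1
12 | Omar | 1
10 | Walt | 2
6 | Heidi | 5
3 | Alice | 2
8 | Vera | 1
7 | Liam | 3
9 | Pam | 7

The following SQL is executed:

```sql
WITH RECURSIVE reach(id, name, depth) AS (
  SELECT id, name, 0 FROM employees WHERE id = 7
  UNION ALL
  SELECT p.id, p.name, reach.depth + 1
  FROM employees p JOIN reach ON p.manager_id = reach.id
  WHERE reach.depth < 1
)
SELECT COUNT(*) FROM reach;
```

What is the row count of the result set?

2

Base: id=7 (Liam) at depth 0.
Iteration 1: rows with manager_id in {7} -> Pam (id 9, depth 1).
Iteration 2: depth < 1 fails for all current rows; recursion stops.
Total rows emitted: 2.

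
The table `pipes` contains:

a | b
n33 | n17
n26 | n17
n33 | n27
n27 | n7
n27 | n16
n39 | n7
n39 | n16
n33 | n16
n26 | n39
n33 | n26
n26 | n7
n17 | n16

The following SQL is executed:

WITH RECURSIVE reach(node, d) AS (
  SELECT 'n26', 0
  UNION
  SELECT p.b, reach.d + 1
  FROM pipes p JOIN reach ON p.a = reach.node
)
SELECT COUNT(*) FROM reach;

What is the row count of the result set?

Base: (n26, d=0).
Iteration 1: edges from {n26} -> (n17, d=1), (n39, d=1), (n7, d=1).
Iteration 2: edges from {n17,n39,n7} -> (n16, d=2), (n7, d=2). [UNION drops 1 duplicate row(s)]
Iteration 3: no outgoing edges from {n16,n7}; recursion stops.
Total rows emitted: 6.

6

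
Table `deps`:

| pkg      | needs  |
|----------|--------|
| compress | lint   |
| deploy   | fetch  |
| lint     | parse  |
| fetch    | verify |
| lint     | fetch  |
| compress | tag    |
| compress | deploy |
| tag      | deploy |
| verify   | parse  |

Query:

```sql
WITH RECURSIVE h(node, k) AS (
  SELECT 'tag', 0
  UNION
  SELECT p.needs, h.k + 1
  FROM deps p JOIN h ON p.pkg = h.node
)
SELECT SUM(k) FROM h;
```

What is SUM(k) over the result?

10

Base: (tag, k=0).
Iteration 1: edges from {tag} -> (deploy, k=1).
Iteration 2: edges from {deploy} -> (fetch, k=2).
Iteration 3: edges from {fetch} -> (verify, k=3).
Iteration 4: edges from {verify} -> (parse, k=4).
Iteration 5: no outgoing edges from {parse}; recursion stops.
SUM(k) = 0 + 1 + 2 + 3 + 4 = 10.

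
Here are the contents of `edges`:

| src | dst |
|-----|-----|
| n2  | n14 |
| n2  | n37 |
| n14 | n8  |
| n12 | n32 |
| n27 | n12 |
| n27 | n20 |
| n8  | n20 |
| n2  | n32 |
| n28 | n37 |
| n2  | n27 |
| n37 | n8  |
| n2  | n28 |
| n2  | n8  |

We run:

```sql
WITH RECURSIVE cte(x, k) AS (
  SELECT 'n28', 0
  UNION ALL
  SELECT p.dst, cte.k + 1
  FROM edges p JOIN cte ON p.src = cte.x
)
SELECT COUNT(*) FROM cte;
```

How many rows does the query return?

Base: (n28, k=0).
Iteration 1: edges from {n28} -> (n37, k=1).
Iteration 2: edges from {n37} -> (n8, k=2).
Iteration 3: edges from {n8} -> (n20, k=3).
Iteration 4: no outgoing edges from {n20}; recursion stops.
Total rows emitted: 4.

4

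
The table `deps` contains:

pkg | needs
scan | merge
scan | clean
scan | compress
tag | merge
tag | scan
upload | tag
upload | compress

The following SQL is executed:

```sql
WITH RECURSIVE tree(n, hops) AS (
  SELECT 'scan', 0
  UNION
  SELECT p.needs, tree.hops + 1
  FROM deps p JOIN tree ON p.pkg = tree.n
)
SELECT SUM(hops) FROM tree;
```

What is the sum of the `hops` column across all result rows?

3

Base: (scan, hops=0).
Iteration 1: edges from {scan} -> (clean, hops=1), (compress, hops=1), (merge, hops=1).
Iteration 2: no outgoing edges from {clean,compress,merge}; recursion stops.
SUM(hops) = 0 + 1 + 1 + 1 = 3.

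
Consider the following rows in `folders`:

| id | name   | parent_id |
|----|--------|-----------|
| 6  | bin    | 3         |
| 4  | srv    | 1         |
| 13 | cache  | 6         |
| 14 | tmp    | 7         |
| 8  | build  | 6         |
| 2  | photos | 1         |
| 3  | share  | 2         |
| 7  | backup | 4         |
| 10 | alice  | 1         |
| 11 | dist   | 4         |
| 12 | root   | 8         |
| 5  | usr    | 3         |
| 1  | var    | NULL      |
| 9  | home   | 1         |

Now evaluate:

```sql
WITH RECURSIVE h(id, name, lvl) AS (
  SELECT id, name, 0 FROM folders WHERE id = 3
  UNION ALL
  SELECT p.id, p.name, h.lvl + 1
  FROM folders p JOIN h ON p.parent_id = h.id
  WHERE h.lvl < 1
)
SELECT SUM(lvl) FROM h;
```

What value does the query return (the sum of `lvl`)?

Base: id=3 (share) at lvl 0.
Iteration 1: rows with parent_id in {3} -> usr (id 5, lvl 1), bin (id 6, lvl 1).
Iteration 2: lvl < 1 fails for all current rows; recursion stops.
SUM(lvl) = 0 + 1 + 1 = 2.

2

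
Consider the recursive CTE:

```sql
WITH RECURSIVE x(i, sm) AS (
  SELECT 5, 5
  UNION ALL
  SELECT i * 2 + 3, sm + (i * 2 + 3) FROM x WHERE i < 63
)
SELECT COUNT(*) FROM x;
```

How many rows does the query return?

5

Base: i=5, sm=5.
Iteration 1: 5 < 63 holds -> i = 5 * 2 + 3 = 13, sm = 5 + 13 = 18.
Iteration 2: 13 < 63 holds -> i = 13 * 2 + 3 = 29, sm = 18 + 29 = 47.
Iteration 3: 29 < 63 holds -> i = 29 * 2 + 3 = 61, sm = 47 + 61 = 108.
Iteration 4: 61 < 63 holds -> i = 61 * 2 + 3 = 125, sm = 108 + 125 = 233.
Iteration 5: 125 < 63 fails; recursion stops.
Total rows emitted: 5.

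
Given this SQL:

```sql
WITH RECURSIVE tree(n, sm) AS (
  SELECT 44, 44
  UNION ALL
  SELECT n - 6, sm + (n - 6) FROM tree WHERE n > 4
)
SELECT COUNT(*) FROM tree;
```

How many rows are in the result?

8

Base: n=44, sm=44.
Iteration 1: 44 > 4 holds -> n = 44 - 6 = 38, sm = 44 + 38 = 82.
Iteration 2: 38 > 4 holds -> n = 38 - 6 = 32, sm = 82 + 32 = 114.
Iteration 3: 32 > 4 holds -> n = 32 - 6 = 26, sm = 114 + 26 = 140.
Iteration 4: 26 > 4 holds -> n = 26 - 6 = 20, sm = 140 + 20 = 160.
Iteration 5: 20 > 4 holds -> n = 20 - 6 = 14, sm = 160 + 14 = 174.
Iteration 6: 14 > 4 holds -> n = 14 - 6 = 8, sm = 174 + 8 = 182.
Iteration 7: 8 > 4 holds -> n = 8 - 6 = 2, sm = 182 + 2 = 184.
Iteration 8: 2 > 4 fails; recursion stops.
Total rows emitted: 8.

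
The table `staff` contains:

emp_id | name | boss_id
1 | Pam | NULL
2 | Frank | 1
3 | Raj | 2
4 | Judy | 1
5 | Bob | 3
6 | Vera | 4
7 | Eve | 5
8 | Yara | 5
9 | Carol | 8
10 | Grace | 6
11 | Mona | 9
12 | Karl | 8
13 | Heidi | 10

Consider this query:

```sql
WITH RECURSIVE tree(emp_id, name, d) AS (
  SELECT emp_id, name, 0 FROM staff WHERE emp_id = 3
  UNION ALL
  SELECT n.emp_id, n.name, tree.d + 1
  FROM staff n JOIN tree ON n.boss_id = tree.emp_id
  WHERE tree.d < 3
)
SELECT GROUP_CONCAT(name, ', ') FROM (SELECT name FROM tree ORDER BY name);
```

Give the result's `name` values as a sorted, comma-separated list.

Bob, Carol, Eve, Karl, Raj, Yara

Base: emp_id=3 (Raj) at d 0.
Iteration 1: rows with boss_id in {3} -> Bob (id 5, d 1).
Iteration 2: rows with boss_id in {5} -> Eve (id 7, d 2), Yara (id 8, d 2).
Iteration 3: rows with boss_id in {7,8} -> Carol (id 9, d 3), Karl (id 12, d 3).
Iteration 4: d < 3 fails for all current rows; recursion stops.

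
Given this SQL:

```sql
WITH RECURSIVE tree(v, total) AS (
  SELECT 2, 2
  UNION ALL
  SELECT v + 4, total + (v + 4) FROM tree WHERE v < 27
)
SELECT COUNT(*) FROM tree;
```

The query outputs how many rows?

8

Base: v=2, total=2.
Iteration 1: 2 < 27 holds -> v = 2 + 4 = 6, total = 2 + 6 = 8.
Iteration 2: 6 < 27 holds -> v = 6 + 4 = 10, total = 8 + 10 = 18.
Iteration 3: 10 < 27 holds -> v = 10 + 4 = 14, total = 18 + 14 = 32.
Iteration 4: 14 < 27 holds -> v = 14 + 4 = 18, total = 32 + 18 = 50.
Iteration 5: 18 < 27 holds -> v = 18 + 4 = 22, total = 50 + 22 = 72.
Iteration 6: 22 < 27 holds -> v = 22 + 4 = 26, total = 72 + 26 = 98.
Iteration 7: 26 < 27 holds -> v = 26 + 4 = 30, total = 98 + 30 = 128.
Iteration 8: 30 < 27 fails; recursion stops.
Total rows emitted: 8.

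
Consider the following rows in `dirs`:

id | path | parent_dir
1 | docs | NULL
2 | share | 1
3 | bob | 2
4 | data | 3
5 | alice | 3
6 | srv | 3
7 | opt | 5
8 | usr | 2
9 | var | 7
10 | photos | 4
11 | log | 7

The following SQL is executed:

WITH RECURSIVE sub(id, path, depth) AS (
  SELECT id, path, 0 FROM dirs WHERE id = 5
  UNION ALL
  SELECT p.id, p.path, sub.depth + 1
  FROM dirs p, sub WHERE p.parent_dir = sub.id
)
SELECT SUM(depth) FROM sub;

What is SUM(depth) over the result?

5

Base: id=5 (alice) at depth 0.
Iteration 1: rows with parent_dir in {5} -> opt (id 7, depth 1).
Iteration 2: rows with parent_dir in {7} -> var (id 9, depth 2), log (id 11, depth 2).
Iteration 3: no rows with parent_dir in {9,11}; recursion stops.
SUM(depth) = 0 + 1 + 2 + 2 = 5.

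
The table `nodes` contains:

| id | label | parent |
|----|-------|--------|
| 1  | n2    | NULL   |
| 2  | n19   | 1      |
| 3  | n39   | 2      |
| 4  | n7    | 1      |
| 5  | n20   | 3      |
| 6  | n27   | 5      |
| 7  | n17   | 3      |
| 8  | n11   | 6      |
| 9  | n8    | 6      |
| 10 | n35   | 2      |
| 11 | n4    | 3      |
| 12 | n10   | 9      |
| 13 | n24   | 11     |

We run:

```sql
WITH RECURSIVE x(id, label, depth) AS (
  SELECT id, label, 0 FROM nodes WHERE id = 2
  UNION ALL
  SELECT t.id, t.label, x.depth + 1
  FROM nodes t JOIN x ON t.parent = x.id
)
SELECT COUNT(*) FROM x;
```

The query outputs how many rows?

11

Base: id=2 (n19) at depth 0.
Iteration 1: rows with parent in {2} -> n39 (id 3, depth 1), n35 (id 10, depth 1).
Iteration 2: rows with parent in {3,10} -> n20 (id 5, depth 2), n17 (id 7, depth 2), n4 (id 11, depth 2).
Iteration 3: rows with parent in {5,7,11} -> n27 (id 6, depth 3), n24 (id 13, depth 3).
Iteration 4: rows with parent in {6,13} -> n11 (id 8, depth 4), n8 (id 9, depth 4).
Iteration 5: rows with parent in {8,9} -> n10 (id 12, depth 5).
Iteration 6: no rows with parent in {12}; recursion stops.
Total rows emitted: 11.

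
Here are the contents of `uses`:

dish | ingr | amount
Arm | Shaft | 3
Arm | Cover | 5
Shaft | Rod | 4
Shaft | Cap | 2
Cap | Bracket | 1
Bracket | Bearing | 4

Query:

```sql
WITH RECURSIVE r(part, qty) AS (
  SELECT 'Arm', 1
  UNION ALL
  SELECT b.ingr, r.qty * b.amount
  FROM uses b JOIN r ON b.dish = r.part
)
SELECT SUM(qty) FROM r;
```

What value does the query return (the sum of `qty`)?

57

Base: (Arm, qty=1).
Iteration 1: components of {Arm} -> Cover = 1*5 = 5, Shaft = 1*3 = 3.
Iteration 2: components of {Cover,Shaft} -> Cap = 3*2 = 6, Rod = 3*4 = 12.
Iteration 3: components of {Cap,Rod} -> Bracket = 6*1 = 6.
Iteration 4: components of {Bracket} -> Bearing = 6*4 = 24.
Iteration 5: no further components; recursion stops.
SUM(qty) = 1 + 3 + 5 + 12 + 6 + 6 + 24 = 57.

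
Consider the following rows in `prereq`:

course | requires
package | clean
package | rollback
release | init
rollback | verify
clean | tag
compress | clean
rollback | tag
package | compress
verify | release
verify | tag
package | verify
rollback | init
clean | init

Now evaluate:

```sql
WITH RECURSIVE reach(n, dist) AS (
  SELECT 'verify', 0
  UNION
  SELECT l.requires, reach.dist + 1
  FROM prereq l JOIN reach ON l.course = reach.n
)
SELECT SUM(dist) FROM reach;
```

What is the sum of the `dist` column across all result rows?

Base: (verify, dist=0).
Iteration 1: edges from {verify} -> (release, dist=1), (tag, dist=1).
Iteration 2: edges from {release,tag} -> (init, dist=2).
Iteration 3: no outgoing edges from {init}; recursion stops.
SUM(dist) = 0 + 1 + 1 + 2 = 4.

4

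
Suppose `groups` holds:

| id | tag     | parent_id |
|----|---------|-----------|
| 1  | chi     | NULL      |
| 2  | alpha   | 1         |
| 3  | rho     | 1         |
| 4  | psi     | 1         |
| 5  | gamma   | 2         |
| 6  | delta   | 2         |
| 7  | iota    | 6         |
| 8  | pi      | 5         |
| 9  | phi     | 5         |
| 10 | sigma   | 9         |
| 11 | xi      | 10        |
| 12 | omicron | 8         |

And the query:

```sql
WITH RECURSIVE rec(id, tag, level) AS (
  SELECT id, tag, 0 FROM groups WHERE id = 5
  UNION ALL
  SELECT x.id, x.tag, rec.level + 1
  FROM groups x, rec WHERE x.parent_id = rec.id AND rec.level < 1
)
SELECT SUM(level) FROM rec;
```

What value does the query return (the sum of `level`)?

Base: id=5 (gamma) at level 0.
Iteration 1: rows with parent_id in {5} -> pi (id 8, level 1), phi (id 9, level 1).
Iteration 2: level < 1 fails for all current rows; recursion stops.
SUM(level) = 0 + 1 + 1 = 2.

2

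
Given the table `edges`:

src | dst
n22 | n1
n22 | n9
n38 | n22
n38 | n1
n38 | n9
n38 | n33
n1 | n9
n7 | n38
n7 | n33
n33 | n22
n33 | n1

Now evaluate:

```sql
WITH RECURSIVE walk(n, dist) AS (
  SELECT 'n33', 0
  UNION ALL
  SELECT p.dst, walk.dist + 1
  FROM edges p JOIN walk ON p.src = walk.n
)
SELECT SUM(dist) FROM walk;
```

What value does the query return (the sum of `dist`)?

11

Base: (n33, dist=0).
Iteration 1: edges from {n33} -> (n1, dist=1), (n22, dist=1).
Iteration 2: edges from {n1,n22} -> (n1, dist=2), (n9, dist=2) x2. [UNION ALL keeps all 3 new rows, including repeats]
Iteration 3: edges from {n1,n9} -> (n9, dist=3).
Iteration 4: no outgoing edges from {n9}; recursion stops.
SUM(dist) = 0 + 1 + 1 + 2 + 2 + 2 + 3 = 11.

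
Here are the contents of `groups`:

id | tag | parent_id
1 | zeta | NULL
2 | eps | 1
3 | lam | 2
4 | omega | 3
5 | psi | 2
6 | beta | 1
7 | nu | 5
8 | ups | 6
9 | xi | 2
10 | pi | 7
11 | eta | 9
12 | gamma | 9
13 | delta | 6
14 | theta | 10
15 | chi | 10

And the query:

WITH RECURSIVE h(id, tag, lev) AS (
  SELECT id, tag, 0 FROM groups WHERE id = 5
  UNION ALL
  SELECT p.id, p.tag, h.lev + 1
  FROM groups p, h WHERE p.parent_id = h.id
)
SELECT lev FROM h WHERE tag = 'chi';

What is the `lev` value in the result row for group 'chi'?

Base: id=5 (psi) at lev 0.
Iteration 1: rows with parent_id in {5} -> nu (id 7, lev 1).
Iteration 2: rows with parent_id in {7} -> pi (id 10, lev 2).
Iteration 3: rows with parent_id in {10} -> theta (id 14, lev 3), chi (id 15, lev 3).
Iteration 4: no rows with parent_id in {14,15}; recursion stops.

3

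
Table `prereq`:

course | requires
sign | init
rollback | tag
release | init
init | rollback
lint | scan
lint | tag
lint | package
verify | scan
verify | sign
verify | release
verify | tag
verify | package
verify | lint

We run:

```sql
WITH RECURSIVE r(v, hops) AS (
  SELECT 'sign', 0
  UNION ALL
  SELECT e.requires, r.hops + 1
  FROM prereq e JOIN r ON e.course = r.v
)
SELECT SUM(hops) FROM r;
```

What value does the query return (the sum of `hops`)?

6

Base: (sign, hops=0).
Iteration 1: edges from {sign} -> (init, hops=1).
Iteration 2: edges from {init} -> (rollback, hops=2).
Iteration 3: edges from {rollback} -> (tag, hops=3).
Iteration 4: no outgoing edges from {tag}; recursion stops.
SUM(hops) = 0 + 1 + 2 + 3 = 6.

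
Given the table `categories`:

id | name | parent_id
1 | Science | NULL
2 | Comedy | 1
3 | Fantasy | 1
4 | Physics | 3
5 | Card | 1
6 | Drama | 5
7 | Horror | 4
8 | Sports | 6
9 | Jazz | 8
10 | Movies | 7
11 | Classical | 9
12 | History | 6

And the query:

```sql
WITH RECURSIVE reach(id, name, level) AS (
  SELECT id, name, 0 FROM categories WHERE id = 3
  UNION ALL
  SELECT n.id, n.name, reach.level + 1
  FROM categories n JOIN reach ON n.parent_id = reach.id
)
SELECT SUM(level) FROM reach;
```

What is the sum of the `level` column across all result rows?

6

Base: id=3 (Fantasy) at level 0.
Iteration 1: rows with parent_id in {3} -> Physics (id 4, level 1).
Iteration 2: rows with parent_id in {4} -> Horror (id 7, level 2).
Iteration 3: rows with parent_id in {7} -> Movies (id 10, level 3).
Iteration 4: no rows with parent_id in {10}; recursion stops.
SUM(level) = 0 + 1 + 2 + 3 = 6.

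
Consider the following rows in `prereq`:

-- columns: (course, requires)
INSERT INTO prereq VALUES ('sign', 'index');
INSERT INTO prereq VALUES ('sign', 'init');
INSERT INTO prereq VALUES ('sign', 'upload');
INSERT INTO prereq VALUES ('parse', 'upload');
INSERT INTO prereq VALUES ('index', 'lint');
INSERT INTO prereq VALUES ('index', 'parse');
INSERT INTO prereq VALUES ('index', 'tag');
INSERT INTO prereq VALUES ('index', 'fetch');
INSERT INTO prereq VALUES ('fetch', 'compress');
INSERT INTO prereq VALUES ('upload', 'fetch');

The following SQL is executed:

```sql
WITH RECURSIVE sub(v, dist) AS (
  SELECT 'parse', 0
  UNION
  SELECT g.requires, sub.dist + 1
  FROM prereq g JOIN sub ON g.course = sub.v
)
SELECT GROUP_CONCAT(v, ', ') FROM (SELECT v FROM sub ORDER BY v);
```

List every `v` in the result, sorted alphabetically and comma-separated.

compress, fetch, parse, upload

Base: (parse, dist=0).
Iteration 1: edges from {parse} -> (upload, dist=1).
Iteration 2: edges from {upload} -> (fetch, dist=2).
Iteration 3: edges from {fetch} -> (compress, dist=3).
Iteration 4: no outgoing edges from {compress}; recursion stops.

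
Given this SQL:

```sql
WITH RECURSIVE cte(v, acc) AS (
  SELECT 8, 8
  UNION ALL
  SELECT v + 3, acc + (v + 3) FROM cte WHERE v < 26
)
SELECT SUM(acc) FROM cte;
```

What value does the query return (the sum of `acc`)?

Base: v=8, acc=8.
Iteration 1: 8 < 26 holds -> v = 8 + 3 = 11, acc = 8 + 11 = 19.
Iteration 2: 11 < 26 holds -> v = 11 + 3 = 14, acc = 19 + 14 = 33.
Iteration 3: 14 < 26 holds -> v = 14 + 3 = 17, acc = 33 + 17 = 50.
Iteration 4: 17 < 26 holds -> v = 17 + 3 = 20, acc = 50 + 20 = 70.
Iteration 5: 20 < 26 holds -> v = 20 + 3 = 23, acc = 70 + 23 = 93.
Iteration 6: 23 < 26 holds -> v = 23 + 3 = 26, acc = 93 + 26 = 119.
Iteration 7: 26 < 26 fails; recursion stops.
SUM(acc) = 8 + 19 + 33 + 50 + 70 + 93 + 119 = 392.

392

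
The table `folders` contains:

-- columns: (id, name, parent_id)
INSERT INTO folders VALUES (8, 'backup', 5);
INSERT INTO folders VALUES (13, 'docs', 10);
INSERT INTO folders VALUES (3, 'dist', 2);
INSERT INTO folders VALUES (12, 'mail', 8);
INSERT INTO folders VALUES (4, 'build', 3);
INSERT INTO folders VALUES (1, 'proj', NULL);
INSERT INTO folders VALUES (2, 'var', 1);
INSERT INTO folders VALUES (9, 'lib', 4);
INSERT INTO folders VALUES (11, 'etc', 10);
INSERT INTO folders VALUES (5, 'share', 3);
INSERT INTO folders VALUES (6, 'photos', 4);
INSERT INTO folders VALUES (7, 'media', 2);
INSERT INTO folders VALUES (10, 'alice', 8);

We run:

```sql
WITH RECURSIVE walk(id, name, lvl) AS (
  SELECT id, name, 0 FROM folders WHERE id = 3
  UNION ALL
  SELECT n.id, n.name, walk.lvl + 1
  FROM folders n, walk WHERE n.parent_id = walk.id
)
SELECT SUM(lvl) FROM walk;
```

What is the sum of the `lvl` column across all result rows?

22

Base: id=3 (dist) at lvl 0.
Iteration 1: rows with parent_id in {3} -> build (id 4, lvl 1), share (id 5, lvl 1).
Iteration 2: rows with parent_id in {4,5} -> photos (id 6, lvl 2), backup (id 8, lvl 2), lib (id 9, lvl 2).
Iteration 3: rows with parent_id in {6,8,9} -> alice (id 10, lvl 3), mail (id 12, lvl 3).
Iteration 4: rows with parent_id in {10,12} -> etc (id 11, lvl 4), docs (id 13, lvl 4).
Iteration 5: no rows with parent_id in {11,13}; recursion stops.
SUM(lvl) = 0 + 1 + 1 + 2 + 2 + 2 + 3 + 3 + 4 + 4 = 22.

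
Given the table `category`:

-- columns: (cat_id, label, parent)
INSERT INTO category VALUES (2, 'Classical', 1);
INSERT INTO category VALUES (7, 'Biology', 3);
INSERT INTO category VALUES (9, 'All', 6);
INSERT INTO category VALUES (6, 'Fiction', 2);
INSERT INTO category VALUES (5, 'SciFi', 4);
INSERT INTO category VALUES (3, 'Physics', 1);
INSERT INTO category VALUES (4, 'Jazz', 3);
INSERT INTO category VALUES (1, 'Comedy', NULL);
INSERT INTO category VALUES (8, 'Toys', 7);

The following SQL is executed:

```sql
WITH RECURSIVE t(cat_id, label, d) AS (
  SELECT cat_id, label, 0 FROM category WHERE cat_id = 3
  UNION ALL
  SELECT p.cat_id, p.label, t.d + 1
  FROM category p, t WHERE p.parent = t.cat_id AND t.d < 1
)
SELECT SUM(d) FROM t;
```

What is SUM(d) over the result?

Base: cat_id=3 (Physics) at d 0.
Iteration 1: rows with parent in {3} -> Jazz (id 4, d 1), Biology (id 7, d 1).
Iteration 2: d < 1 fails for all current rows; recursion stops.
SUM(d) = 0 + 1 + 1 = 2.

2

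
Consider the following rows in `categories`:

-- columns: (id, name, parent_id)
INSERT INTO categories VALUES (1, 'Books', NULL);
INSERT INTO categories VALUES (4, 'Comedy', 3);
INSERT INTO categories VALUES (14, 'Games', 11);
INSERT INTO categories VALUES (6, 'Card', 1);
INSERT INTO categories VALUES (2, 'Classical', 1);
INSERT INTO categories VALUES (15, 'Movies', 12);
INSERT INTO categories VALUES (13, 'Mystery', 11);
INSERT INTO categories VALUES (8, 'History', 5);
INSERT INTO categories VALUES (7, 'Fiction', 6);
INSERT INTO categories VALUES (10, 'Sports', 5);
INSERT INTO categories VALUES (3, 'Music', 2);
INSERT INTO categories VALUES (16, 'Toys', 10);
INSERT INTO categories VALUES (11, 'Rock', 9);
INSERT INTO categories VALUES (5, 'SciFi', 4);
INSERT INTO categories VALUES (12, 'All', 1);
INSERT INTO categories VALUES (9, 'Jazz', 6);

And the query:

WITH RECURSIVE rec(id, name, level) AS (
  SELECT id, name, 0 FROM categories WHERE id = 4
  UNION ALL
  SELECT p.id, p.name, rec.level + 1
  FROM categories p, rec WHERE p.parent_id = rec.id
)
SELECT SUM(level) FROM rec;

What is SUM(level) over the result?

Base: id=4 (Comedy) at level 0.
Iteration 1: rows with parent_id in {4} -> SciFi (id 5, level 1).
Iteration 2: rows with parent_id in {5} -> History (id 8, level 2), Sports (id 10, level 2).
Iteration 3: rows with parent_id in {8,10} -> Toys (id 16, level 3).
Iteration 4: no rows with parent_id in {16}; recursion stops.
SUM(level) = 0 + 1 + 2 + 2 + 3 = 8.

8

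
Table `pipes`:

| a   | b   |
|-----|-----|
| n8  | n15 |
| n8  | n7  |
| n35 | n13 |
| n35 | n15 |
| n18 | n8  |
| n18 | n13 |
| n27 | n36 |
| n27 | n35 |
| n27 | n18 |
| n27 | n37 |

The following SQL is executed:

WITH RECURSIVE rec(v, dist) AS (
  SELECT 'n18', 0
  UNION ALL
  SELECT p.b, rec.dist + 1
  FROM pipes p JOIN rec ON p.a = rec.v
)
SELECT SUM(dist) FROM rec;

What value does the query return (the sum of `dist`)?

6

Base: (n18, dist=0).
Iteration 1: edges from {n18} -> (n13, dist=1), (n8, dist=1).
Iteration 2: edges from {n13,n8} -> (n15, dist=2), (n7, dist=2).
Iteration 3: no outgoing edges from {n15,n7}; recursion stops.
SUM(dist) = 0 + 1 + 1 + 2 + 2 = 6.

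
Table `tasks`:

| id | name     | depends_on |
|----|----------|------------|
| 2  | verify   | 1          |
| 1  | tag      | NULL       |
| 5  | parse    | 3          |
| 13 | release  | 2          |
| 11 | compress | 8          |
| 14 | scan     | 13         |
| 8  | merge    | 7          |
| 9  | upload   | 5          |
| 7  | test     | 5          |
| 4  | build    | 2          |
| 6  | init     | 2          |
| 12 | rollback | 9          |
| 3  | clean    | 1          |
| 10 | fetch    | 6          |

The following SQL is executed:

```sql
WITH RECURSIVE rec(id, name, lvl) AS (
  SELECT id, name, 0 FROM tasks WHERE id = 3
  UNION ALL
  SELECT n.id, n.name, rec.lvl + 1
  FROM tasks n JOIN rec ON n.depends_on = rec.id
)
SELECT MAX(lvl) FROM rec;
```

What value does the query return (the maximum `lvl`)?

Base: id=3 (clean) at lvl 0.
Iteration 1: rows with depends_on in {3} -> parse (id 5, lvl 1).
Iteration 2: rows with depends_on in {5} -> test (id 7, lvl 2), upload (id 9, lvl 2).
Iteration 3: rows with depends_on in {7,9} -> merge (id 8, lvl 3), rollback (id 12, lvl 3).
Iteration 4: rows with depends_on in {8,12} -> compress (id 11, lvl 4).
Iteration 5: no rows with depends_on in {11}; recursion stops.
lvl values: 0, 1, 2, 2, 3, 3, 4; the maximum is 4.

4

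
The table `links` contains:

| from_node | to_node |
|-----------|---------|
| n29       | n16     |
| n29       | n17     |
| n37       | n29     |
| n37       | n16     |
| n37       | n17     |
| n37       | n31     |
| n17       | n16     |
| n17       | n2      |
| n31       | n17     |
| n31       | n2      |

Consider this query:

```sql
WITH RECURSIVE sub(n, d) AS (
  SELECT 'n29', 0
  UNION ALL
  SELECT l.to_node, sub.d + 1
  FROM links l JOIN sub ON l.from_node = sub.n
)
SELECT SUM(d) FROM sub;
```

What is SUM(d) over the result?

Base: (n29, d=0).
Iteration 1: edges from {n29} -> (n16, d=1), (n17, d=1).
Iteration 2: edges from {n16,n17} -> (n16, d=2), (n2, d=2).
Iteration 3: no outgoing edges from {n16,n2}; recursion stops.
SUM(d) = 0 + 1 + 1 + 2 + 2 = 6.

6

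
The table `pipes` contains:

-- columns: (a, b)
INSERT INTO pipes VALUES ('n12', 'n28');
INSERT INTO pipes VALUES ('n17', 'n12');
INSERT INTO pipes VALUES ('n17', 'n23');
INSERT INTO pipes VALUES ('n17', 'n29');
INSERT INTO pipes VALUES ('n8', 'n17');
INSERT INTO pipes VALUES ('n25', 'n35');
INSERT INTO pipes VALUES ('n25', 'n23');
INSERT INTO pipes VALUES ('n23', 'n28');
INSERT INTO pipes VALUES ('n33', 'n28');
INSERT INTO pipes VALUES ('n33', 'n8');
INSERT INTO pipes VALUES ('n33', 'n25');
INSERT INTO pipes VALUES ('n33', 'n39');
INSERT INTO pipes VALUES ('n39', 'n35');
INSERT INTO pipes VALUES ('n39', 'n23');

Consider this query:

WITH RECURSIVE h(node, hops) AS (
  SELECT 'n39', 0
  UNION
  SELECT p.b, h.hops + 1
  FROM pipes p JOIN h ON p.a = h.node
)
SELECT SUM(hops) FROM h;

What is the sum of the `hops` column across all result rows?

4

Base: (n39, hops=0).
Iteration 1: edges from {n39} -> (n23, hops=1), (n35, hops=1).
Iteration 2: edges from {n23,n35} -> (n28, hops=2).
Iteration 3: no outgoing edges from {n28}; recursion stops.
SUM(hops) = 0 + 1 + 1 + 2 = 4.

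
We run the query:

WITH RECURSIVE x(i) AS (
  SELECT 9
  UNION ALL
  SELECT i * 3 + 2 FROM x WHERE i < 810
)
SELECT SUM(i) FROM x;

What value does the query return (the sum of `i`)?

Base: i=9.
Iteration 1: 9 < 810 holds -> i = 9 * 3 + 2 = 29.
Iteration 2: 29 < 810 holds -> i = 29 * 3 + 2 = 89.
Iteration 3: 89 < 810 holds -> i = 89 * 3 + 2 = 269.
Iteration 4: 269 < 810 holds -> i = 269 * 3 + 2 = 809.
Iteration 5: 809 < 810 holds -> i = 809 * 3 + 2 = 2429.
Iteration 6: 2429 < 810 fails; recursion stops.
SUM(i) = 9 + 29 + 89 + 269 + 809 + 2429 = 3634.

3634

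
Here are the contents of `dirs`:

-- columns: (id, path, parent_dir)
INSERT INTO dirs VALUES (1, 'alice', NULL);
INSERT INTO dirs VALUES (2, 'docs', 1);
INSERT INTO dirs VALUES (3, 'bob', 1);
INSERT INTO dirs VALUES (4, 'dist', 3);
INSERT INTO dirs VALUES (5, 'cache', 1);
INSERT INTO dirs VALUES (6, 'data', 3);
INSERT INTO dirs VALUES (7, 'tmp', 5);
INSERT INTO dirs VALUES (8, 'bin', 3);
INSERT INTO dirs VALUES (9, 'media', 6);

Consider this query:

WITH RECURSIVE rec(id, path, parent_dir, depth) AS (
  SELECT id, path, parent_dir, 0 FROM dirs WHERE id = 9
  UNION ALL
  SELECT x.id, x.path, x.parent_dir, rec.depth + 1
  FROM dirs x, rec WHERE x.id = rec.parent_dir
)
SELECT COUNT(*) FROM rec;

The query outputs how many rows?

Base: id=9 (media), parent_dir=6, depth 0.
Iteration 1: join on id=6 -> data (id 6, parent_dir=3, depth 1).
Iteration 2: join on id=3 -> bob (id 3, parent_dir=1, depth 2).
Iteration 3: join on id=1 -> alice (id 1, parent_dir=NULL, depth 3).
Iteration 4: parent_dir is NULL; no match; recursion stops.
Total rows emitted: 4.

4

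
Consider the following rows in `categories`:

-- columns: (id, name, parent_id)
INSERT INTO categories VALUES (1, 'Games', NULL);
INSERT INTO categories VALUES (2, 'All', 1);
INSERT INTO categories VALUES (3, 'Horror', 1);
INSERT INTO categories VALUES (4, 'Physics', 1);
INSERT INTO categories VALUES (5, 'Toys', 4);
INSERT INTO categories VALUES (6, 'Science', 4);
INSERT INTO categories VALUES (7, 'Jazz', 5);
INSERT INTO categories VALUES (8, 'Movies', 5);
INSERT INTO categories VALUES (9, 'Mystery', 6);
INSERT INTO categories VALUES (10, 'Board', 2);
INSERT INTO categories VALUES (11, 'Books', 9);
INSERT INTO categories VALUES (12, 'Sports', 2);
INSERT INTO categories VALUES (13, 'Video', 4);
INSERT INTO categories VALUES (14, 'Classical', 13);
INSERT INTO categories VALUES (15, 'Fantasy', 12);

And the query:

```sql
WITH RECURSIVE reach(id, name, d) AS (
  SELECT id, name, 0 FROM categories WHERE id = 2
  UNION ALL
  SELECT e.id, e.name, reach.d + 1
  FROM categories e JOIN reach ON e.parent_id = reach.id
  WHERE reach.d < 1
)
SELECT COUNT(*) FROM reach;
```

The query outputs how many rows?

Base: id=2 (All) at d 0.
Iteration 1: rows with parent_id in {2} -> Board (id 10, d 1), Sports (id 12, d 1).
Iteration 2: d < 1 fails for all current rows; recursion stops.
Total rows emitted: 3.

3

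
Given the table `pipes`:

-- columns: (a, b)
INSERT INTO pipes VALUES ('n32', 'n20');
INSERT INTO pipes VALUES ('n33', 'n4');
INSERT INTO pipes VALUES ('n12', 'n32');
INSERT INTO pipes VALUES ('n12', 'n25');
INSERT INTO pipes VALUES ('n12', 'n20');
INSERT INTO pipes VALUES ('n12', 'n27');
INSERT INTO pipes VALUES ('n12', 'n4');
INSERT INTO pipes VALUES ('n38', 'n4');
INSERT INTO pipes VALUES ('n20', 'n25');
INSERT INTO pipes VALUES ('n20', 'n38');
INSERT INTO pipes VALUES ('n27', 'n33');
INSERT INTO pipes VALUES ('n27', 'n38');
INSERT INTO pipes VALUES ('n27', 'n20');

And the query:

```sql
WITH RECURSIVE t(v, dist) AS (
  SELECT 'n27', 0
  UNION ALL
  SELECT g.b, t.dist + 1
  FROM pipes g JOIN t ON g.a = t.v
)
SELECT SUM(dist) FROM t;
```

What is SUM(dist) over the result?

14

Base: (n27, dist=0).
Iteration 1: edges from {n27} -> (n20, dist=1), (n33, dist=1), (n38, dist=1).
Iteration 2: edges from {n20,n33,n38} -> (n25, dist=2), (n38, dist=2), (n4, dist=2) x2. [UNION ALL keeps all 4 new rows, including repeats]
Iteration 3: edges from {n25,n38,n4} -> (n4, dist=3).
Iteration 4: no outgoing edges from {n4}; recursion stops.
SUM(dist) = 0 + 1 + 1 + 1 + 2 + 2 + 2 + 2 + 3 = 14.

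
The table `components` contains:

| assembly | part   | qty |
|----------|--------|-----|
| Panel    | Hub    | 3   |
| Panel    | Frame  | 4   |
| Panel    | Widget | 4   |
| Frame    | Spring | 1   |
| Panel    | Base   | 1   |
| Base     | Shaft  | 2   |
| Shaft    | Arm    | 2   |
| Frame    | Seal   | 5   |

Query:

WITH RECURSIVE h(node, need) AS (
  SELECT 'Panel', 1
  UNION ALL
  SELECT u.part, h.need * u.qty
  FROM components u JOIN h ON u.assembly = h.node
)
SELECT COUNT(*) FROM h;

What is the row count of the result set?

9

Base: (Panel, need=1).
Iteration 1: components of {Panel} -> Base = 1*1 = 1, Frame = 1*4 = 4, Hub = 1*3 = 3, Widget = 1*4 = 4.
Iteration 2: components of {Base,Frame,Hub,Widget} -> Seal = 4*5 = 20, Shaft = 1*2 = 2, Spring = 4*1 = 4.
Iteration 3: components of {Seal,Shaft,Spring} -> Arm = 2*2 = 4.
Iteration 4: no further components; recursion stops.
Total rows emitted: 9.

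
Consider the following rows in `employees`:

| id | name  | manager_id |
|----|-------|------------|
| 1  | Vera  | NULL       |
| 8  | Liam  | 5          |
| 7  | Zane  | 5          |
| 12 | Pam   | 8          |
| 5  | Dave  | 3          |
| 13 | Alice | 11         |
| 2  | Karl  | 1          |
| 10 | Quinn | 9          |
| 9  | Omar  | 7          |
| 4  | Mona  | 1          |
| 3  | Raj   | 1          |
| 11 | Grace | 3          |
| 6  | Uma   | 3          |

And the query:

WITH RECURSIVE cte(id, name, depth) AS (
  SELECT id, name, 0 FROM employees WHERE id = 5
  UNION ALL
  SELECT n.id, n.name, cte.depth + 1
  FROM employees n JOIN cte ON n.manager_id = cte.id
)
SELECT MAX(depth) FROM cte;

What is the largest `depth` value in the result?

3

Base: id=5 (Dave) at depth 0.
Iteration 1: rows with manager_id in {5} -> Zane (id 7, depth 1), Liam (id 8, depth 1).
Iteration 2: rows with manager_id in {7,8} -> Omar (id 9, depth 2), Pam (id 12, depth 2).
Iteration 3: rows with manager_id in {9,12} -> Quinn (id 10, depth 3).
Iteration 4: no rows with manager_id in {10}; recursion stops.
depth values: 0, 1, 1, 2, 2, 3; the maximum is 3.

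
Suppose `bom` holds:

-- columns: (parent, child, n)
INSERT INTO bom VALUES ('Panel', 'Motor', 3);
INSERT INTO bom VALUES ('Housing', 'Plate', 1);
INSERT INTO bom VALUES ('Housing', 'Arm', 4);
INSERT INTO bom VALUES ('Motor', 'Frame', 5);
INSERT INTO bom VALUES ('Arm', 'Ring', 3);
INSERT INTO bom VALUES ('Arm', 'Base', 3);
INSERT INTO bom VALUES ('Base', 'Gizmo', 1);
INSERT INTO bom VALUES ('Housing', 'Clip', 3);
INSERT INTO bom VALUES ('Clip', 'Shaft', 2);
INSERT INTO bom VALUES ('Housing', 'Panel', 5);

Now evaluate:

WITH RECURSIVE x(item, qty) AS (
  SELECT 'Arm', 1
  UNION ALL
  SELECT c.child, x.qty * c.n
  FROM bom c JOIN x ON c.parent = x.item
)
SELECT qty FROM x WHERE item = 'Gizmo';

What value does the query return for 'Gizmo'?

3

Base: (Arm, qty=1).
Iteration 1: components of {Arm} -> Base = 1*3 = 3, Ring = 1*3 = 3.
Iteration 2: components of {Base,Ring} -> Gizmo = 3*1 = 3.
Iteration 3: no further components; recursion stops.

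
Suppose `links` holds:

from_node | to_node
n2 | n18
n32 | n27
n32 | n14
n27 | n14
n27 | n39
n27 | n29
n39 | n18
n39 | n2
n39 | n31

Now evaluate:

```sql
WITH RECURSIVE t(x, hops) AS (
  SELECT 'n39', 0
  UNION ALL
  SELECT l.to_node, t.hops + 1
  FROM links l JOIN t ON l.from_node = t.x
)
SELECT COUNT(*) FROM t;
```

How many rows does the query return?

5

Base: (n39, hops=0).
Iteration 1: edges from {n39} -> (n18, hops=1), (n2, hops=1), (n31, hops=1).
Iteration 2: edges from {n18,n2,n31} -> (n18, hops=2).
Iteration 3: no outgoing edges from {n18}; recursion stops.
Total rows emitted: 5.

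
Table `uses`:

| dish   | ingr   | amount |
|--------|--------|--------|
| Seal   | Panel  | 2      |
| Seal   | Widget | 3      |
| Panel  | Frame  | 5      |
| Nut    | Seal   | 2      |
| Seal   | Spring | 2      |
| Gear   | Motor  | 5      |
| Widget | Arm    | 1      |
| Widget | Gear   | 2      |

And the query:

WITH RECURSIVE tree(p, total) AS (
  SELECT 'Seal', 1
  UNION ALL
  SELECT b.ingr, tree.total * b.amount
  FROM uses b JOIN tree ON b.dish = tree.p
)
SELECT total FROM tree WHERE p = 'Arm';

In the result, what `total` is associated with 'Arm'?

Base: (Seal, total=1).
Iteration 1: components of {Seal} -> Panel = 1*2 = 2, Spring = 1*2 = 2, Widget = 1*3 = 3.
Iteration 2: components of {Panel,Spring,Widget} -> Arm = 3*1 = 3, Frame = 2*5 = 10, Gear = 3*2 = 6.
Iteration 3: components of {Arm,Frame,Gear} -> Motor = 6*5 = 30.
Iteration 4: no further components; recursion stops.

3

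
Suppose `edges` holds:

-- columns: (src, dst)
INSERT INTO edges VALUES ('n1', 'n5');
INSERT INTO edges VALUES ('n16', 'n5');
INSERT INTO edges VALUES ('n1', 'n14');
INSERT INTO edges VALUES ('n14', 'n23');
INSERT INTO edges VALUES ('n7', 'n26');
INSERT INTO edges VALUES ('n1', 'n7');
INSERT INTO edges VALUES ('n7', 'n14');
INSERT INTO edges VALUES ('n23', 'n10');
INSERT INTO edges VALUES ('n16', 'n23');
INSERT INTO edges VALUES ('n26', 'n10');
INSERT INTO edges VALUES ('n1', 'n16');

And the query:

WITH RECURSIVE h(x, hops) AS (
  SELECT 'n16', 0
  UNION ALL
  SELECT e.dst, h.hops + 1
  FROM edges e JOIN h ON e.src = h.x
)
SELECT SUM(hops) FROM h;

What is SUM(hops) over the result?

4

Base: (n16, hops=0).
Iteration 1: edges from {n16} -> (n23, hops=1), (n5, hops=1).
Iteration 2: edges from {n23,n5} -> (n10, hops=2).
Iteration 3: no outgoing edges from {n10}; recursion stops.
SUM(hops) = 0 + 1 + 1 + 2 = 4.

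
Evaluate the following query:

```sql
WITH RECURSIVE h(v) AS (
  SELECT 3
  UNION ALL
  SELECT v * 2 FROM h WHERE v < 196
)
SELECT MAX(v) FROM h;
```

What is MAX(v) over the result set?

Base: v=3.
Iteration 1: 3 < 196 holds -> v = 3 * 2 = 6.
Iteration 2: 6 < 196 holds -> v = 6 * 2 = 12.
Iteration 3: 12 < 196 holds -> v = 12 * 2 = 24.
Iteration 4: 24 < 196 holds -> v = 24 * 2 = 48.
Iteration 5: 48 < 196 holds -> v = 48 * 2 = 96.
Iteration 6: 96 < 196 holds -> v = 96 * 2 = 192.
Iteration 7: 192 < 196 holds -> v = 192 * 2 = 384.
Iteration 8: 384 < 196 fails; recursion stops.
v values: 3, 6, 12, 24, 48, 96, 192, 384; the maximum is 384.

384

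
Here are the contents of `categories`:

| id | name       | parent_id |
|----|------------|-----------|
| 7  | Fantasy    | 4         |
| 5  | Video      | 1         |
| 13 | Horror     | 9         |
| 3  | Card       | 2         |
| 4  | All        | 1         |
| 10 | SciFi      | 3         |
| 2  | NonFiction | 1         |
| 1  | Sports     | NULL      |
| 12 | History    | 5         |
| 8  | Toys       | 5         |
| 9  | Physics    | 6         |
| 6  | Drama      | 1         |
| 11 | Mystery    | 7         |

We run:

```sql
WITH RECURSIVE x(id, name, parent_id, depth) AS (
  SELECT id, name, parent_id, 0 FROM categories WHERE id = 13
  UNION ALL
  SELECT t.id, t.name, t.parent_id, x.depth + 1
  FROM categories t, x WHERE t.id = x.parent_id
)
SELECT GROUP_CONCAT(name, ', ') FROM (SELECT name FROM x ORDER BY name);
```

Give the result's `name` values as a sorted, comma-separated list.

Drama, Horror, Physics, Sports

Base: id=13 (Horror), parent_id=9, depth 0.
Iteration 1: join on id=9 -> Physics (id 9, parent_id=6, depth 1).
Iteration 2: join on id=6 -> Drama (id 6, parent_id=1, depth 2).
Iteration 3: join on id=1 -> Sports (id 1, parent_id=NULL, depth 3).
Iteration 4: parent_id is NULL; no match; recursion stops.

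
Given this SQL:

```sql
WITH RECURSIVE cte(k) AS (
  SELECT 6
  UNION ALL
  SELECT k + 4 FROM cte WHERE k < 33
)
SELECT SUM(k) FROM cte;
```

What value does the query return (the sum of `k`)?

160

Base: k=6.
Iteration 1: 6 < 33 holds -> k = 6 + 4 = 10.
Iteration 2: 10 < 33 holds -> k = 10 + 4 = 14.
Iteration 3: 14 < 33 holds -> k = 14 + 4 = 18.
Iteration 4: 18 < 33 holds -> k = 18 + 4 = 22.
Iteration 5: 22 < 33 holds -> k = 22 + 4 = 26.
Iteration 6: 26 < 33 holds -> k = 26 + 4 = 30.
Iteration 7: 30 < 33 holds -> k = 30 + 4 = 34.
Iteration 8: 34 < 33 fails; recursion stops.
SUM(k) = 6 + 10 + 14 + 18 + 22 + 26 + 30 + 34 = 160.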